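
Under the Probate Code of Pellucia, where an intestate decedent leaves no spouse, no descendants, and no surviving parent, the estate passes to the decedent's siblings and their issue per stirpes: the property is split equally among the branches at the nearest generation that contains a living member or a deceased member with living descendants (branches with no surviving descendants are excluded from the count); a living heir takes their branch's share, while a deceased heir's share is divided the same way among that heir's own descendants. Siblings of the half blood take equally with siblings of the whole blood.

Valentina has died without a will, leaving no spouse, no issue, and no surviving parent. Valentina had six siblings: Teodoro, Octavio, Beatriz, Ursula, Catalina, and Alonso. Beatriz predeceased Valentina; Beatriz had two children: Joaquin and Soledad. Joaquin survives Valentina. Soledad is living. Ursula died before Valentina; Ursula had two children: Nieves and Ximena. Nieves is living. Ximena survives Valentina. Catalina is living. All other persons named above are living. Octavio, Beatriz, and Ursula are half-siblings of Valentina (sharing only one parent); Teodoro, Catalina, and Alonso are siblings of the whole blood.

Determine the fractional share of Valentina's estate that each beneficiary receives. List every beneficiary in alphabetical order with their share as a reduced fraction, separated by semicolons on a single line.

No spouse, descendants, or parent survives, so the estate passes to Valentina's siblings per stirpes.
Half-blood and whole-blood siblings take equally under the stated rule.
The estate is divided into 6 equal shares of 1/6 among Teodoro, Octavio, Beatriz, Ursula, Catalina, Alonso.
Teodoro is living and takes 1/6.
Octavio is living and takes 1/6.
Beatriz predeceased; the 1/6 allotted to Beatriz's branch passes to Beatriz's issue by representation.
The 1/6 is divided into 2 equal shares of 1/12 among Joaquin, Soledad.
Joaquin is living and takes 1/12.
Soledad is living and takes 1/12.
Ursula predeceased; the 1/6 allotted to Ursula's branch passes to Ursula's issue by representation.
The 1/6 is divided into 2 equal shares of 1/12 among Nieves, Ximena.
Nieves is living and takes 1/12.
Ximena is living and takes 1/12.
Catalina is living and takes 1/6.
Alonso is living and takes 1/6.

Alonso 1/6; Catalina 1/6; Joaquin 1/12; Nieves 1/12; Octavio 1/6; Soledad 1/12; Teodoro 1/6; Ximena 1/12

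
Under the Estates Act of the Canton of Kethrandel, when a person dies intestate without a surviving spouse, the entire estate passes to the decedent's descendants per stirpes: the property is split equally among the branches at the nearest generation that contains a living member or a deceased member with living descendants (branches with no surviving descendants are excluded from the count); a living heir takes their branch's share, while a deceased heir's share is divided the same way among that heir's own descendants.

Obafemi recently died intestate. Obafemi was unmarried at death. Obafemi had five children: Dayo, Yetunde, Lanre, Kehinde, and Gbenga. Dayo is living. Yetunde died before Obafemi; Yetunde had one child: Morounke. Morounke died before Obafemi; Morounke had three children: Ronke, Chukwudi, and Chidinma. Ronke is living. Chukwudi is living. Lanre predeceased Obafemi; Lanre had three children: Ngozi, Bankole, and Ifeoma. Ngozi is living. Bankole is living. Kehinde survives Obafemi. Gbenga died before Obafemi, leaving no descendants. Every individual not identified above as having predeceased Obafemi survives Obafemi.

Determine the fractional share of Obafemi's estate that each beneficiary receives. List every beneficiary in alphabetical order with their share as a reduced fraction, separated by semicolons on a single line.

There is no surviving spouse, so the entire estate passes to Obafemi's descendants per stirpes.
Gbenga left no surviving issue, so that branch lapses and is disregarded.
The estate is divided into 4 equal shares of 1/4 among Dayo, Yetunde, Lanre, Kehinde.
Dayo is living and takes 1/4.
Yetunde predeceased; the 1/4 allotted to Yetunde's branch passes to Yetunde's issue by representation.
Morounke's line is the sole branch at this level, so the full 1/4 passes to Morounke's issue by representation.
The 1/4 is divided into 3 equal shares of 1/12 among Ronke, Chukwudi, Chidinma.
Ronke is living and takes 1/12.
Chukwudi is living and takes 1/12.
Chidinma is living and takes 1/12.
Lanre predeceased; the 1/4 allotted to Lanre's branch passes to Lanre's issue by representation.
The 1/4 is divided into 3 equal shares of 1/12 among Ngozi, Bankole, Ifeoma.
Ngozi is living and takes 1/12.
Bankole is living and takes 1/12.
Ifeoma is living and takes 1/12.
Kehinde is living and takes 1/4.

Bankole 1/12; Chidinma 1/12; Chukwudi 1/12; Dayo 1/4; Ifeoma 1/12; Kehinde 1/4; Ngozi 1/12; Ronke 1/12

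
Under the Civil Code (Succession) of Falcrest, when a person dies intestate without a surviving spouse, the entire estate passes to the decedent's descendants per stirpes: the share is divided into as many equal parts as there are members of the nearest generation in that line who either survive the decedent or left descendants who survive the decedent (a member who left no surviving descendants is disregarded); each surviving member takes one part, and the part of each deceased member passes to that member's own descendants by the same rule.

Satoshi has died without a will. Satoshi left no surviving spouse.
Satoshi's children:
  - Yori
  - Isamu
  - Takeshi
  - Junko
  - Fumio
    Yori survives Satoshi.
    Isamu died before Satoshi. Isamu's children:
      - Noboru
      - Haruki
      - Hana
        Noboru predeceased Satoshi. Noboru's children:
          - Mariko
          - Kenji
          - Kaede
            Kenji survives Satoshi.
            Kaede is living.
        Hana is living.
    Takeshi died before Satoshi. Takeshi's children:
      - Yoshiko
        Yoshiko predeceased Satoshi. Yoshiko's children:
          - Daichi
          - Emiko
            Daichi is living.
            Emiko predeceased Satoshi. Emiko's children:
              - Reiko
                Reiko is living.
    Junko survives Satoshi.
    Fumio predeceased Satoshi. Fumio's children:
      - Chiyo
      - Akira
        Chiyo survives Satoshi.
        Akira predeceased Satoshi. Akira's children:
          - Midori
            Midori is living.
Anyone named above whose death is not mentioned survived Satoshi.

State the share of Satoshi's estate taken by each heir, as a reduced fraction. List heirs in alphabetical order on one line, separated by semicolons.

Chiyo 1/10; Daichi 1/10; Hana 1/15; Haruki 1/15; Junko 1/5; Kaede 1/45; Kenji 1/45; Mariko 1/45; Midori 1/10; Reiko 1/10; Yori 1/5

There is no surviving spouse, so the entire estate passes to Satoshi's descendants per stirpes.
The estate is divided into 5 equal shares of 1/5 among Yori, Isamu, Takeshi, Junko, Fumio.
Yori is living and takes 1/5.
Isamu predeceased; the 1/5 allotted to Isamu's branch passes to Isamu's issue by representation.
The 1/5 is divided into 3 equal shares of 1/15 among Noboru, Haruki, Hana.
Noboru predeceased; the 1/15 allotted to Noboru's branch passes to Noboru's issue by representation.
The 1/15 is divided into 3 equal shares of 1/45 among Mariko, Kenji, Kaede.
Mariko is living and takes 1/45.
Kenji is living and takes 1/45.
Kaede is living and takes 1/45.
Haruki is living and takes 1/15.
Hana is living and takes 1/15.
Takeshi predeceased; the 1/5 allotted to Takeshi's branch passes to Takeshi's issue by representation.
Yoshiko's line is the sole branch at this level, so the full 1/5 passes to Yoshiko's issue by representation.
The 1/5 is divided into 2 equal shares of 1/10 among Daichi, Emiko.
Daichi is living and takes 1/10.
Emiko predeceased; the 1/10 allotted to Emiko's branch passes to Emiko's issue by representation.
Reiko is the sole taker at this level and receives the full 1/10.
Junko is living and takes 1/5.
Fumio predeceased; the 1/5 allotted to Fumio's branch passes to Fumio's issue by representation.
The 1/5 is divided into 2 equal shares of 1/10 among Chiyo, Akira.
Chiyo is living and takes 1/10.
Akira predeceased; the 1/10 allotted to Akira's branch passes to Akira's issue by representation.
Midori is the sole taker at this level and receives the full 1/10.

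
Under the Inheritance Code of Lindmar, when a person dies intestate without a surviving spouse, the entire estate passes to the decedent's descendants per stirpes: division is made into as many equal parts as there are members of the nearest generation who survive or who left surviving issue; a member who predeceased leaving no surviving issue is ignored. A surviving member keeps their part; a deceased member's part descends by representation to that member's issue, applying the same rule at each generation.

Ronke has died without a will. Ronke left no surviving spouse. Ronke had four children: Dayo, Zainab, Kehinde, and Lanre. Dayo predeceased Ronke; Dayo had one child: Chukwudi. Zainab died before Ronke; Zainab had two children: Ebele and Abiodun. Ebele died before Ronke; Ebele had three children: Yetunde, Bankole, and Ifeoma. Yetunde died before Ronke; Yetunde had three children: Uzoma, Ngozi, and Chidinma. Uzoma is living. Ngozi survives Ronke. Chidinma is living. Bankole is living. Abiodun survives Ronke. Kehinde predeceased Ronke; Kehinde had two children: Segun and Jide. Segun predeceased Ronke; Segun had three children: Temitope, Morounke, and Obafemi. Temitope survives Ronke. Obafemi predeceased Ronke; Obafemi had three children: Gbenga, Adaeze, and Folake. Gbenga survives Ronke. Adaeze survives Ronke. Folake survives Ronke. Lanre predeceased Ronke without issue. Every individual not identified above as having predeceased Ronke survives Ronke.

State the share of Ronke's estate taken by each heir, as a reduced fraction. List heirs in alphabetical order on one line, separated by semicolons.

Abiodun 1/6; Adaeze 1/54; Bankole 1/18; Chidinma 1/54; Chukwudi 1/3; Folake 1/54; Gbenga 1/54; Ifeoma 1/18; Jide 1/6; Morounke 1/18; Ngozi 1/54; Temitope 1/18; Uzoma 1/54

There is no surviving spouse, so the entire estate passes to Ronke's descendants per stirpes.
Lanre left no surviving issue, so that branch lapses and is disregarded.
The estate is divided into 3 equal shares of 1/3 among Dayo, Zainab, Kehinde.
Dayo predeceased; the 1/3 allotted to Dayo's branch passes to Dayo's issue by representation.
Chukwudi is the sole taker at this level and receives the full 1/3.
Zainab predeceased; the 1/3 allotted to Zainab's branch passes to Zainab's issue by representation.
The 1/3 is divided into 2 equal shares of 1/6 among Ebele, Abiodun.
Ebele predeceased; the 1/6 allotted to Ebele's branch passes to Ebele's issue by representation.
The 1/6 is divided into 3 equal shares of 1/18 among Yetunde, Bankole, Ifeoma.
Yetunde predeceased; the 1/18 allotted to Yetunde's branch passes to Yetunde's issue by representation.
The 1/18 is divided into 3 equal shares of 1/54 among Uzoma, Ngozi, Chidinma.
Uzoma is living and takes 1/54.
Ngozi is living and takes 1/54.
Chidinma is living and takes 1/54.
Bankole is living and takes 1/18.
Ifeoma is living and takes 1/18.
Abiodun is living and takes 1/6.
Kehinde predeceased; the 1/3 allotted to Kehinde's branch passes to Kehinde's issue by representation.
The 1/3 is divided into 2 equal shares of 1/6 among Segun, Jide.
Segun predeceased; the 1/6 allotted to Segun's branch passes to Segun's issue by representation.
The 1/6 is divided into 3 equal shares of 1/18 among Temitope, Morounke, Obafemi.
Temitope is living and takes 1/18.
Morounke is living and takes 1/18.
Obafemi predeceased; the 1/18 allotted to Obafemi's branch passes to Obafemi's issue by representation.
The 1/18 is divided into 3 equal shares of 1/54 among Gbenga, Adaeze, Folake.
Gbenga is living and takes 1/54.
Adaeze is living and takes 1/54.
Folake is living and takes 1/54.
Jide is living and takes 1/6.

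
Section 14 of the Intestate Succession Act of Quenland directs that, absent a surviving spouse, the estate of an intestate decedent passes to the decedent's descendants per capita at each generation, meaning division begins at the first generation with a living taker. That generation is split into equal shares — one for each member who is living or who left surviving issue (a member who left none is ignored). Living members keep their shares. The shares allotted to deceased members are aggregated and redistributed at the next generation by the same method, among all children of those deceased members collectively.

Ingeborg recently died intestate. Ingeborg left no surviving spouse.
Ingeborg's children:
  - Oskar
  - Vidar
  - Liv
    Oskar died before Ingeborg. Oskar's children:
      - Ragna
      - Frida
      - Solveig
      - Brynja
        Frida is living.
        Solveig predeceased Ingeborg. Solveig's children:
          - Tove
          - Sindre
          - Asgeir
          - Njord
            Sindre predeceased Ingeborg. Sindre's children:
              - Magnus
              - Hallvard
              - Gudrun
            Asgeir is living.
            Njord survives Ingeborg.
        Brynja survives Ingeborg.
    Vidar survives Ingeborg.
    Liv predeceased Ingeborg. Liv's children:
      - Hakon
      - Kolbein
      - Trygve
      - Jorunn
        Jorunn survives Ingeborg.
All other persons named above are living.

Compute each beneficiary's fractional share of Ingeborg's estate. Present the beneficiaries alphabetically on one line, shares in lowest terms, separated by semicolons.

There is no surviving spouse, so the entire estate passes to Ingeborg's descendants per capita at each generation.
At generation 1 (Oskar, Vidar, Liv) there are 3 shares of (1)/3 = 1/3 each.
Living: Vidar — each takes 1/3.
Deceased: Oskar and Liv. Their combined 2/3 is pooled and carried to generation 2.
At generation 2 (Ragna, Frida, Solveig, Brynja, Hakon, Kolbein, Trygve, Jorunn) there are 8 shares of (2/3)/8 = 1/12 each.
Living: Ragna, Frida, Brynja, Hakon, Kolbein, Trygve, and Jorunn — each takes 1/12.
Deceased: Solveig. That 1/12 share is carried to generation 3.
At generation 3 (Tove, Sindre, Asgeir, Njord) there are 4 shares of (1/12)/4 = 1/48 each.
Living: Tove, Asgeir, and Njord — each takes 1/48.
Deceased: Sindre. That 1/48 share is carried to generation 4.
At generation 4 (Magnus, Hallvard, Gudrun) there are 3 shares of (1/48)/3 = 1/144 each.
Living: Magnus, Hallvard, and Gudrun — each takes 1/144.

Asgeir 1/48; Brynja 1/12; Frida 1/12; Gudrun 1/144; Hakon 1/12; Hallvard 1/144; Jorunn 1/12; Kolbein 1/12; Magnus 1/144; Njord 1/48; Ragna 1/12; Tove 1/48; Trygve 1/12; Vidar 1/3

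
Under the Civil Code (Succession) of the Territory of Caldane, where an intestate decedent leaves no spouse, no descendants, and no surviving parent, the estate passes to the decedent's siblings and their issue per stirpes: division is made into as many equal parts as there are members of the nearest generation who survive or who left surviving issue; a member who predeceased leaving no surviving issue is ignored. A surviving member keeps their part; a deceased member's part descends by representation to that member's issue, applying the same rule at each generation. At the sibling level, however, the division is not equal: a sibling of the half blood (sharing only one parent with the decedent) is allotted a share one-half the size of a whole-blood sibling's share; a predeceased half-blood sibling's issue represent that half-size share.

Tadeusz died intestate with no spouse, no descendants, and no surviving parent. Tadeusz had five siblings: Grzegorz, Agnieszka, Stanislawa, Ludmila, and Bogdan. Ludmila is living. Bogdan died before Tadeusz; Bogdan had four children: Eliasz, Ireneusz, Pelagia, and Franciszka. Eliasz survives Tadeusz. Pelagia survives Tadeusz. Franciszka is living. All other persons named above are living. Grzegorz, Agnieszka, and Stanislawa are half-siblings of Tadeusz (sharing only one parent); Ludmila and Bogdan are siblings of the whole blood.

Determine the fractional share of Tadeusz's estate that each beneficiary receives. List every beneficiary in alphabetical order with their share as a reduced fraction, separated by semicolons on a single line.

Agnieszka 1/7; Eliasz 1/14; Franciszka 1/14; Grzegorz 1/7; Ireneusz 1/14; Ludmila 2/7; Pelagia 1/14; Stanislawa 1/7

No spouse, descendants, or parent survives, so the estate passes to Tadeusz's siblings per stirpes.
Half-blood siblings count for one-half the weight of whole-blood siblings at the initial division.
Dividing 1 in proportion to weights (total weight 7/2): Grzegorz (weight 1/2) → 1/7; Agnieszka (weight 1/2) → 1/7; Stanislawa (weight 1/2) → 1/7; Ludmila (weight 1) → 2/7; Bogdan (weight 1) → 2/7.
Grzegorz is living and takes 1/7.
Agnieszka is living and takes 1/7.
Stanislawa is living and takes 1/7.
Ludmila is living and takes 2/7.
Bogdan predeceased; the 2/7 allotted to Bogdan's branch passes to Bogdan's issue by representation.
The 2/7 is divided into 4 equal shares of 1/14 among Eliasz, Ireneusz, Pelagia, Franciszka.
Eliasz is living and takes 1/14.
Ireneusz is living and takes 1/14.
Pelagia is living and takes 1/14.
Franciszka is living and takes 1/14.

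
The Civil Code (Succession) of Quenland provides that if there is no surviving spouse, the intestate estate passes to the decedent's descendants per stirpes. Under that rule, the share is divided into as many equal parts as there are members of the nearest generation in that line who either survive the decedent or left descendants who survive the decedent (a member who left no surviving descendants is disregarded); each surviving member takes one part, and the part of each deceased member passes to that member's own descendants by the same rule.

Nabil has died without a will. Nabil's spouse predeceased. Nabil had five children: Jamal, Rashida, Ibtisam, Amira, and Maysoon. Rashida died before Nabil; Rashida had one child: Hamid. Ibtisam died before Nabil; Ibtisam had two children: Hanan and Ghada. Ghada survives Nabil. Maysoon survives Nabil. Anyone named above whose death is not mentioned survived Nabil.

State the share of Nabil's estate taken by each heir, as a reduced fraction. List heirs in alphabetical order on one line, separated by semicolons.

There is no surviving spouse, so the entire estate passes to Nabil's descendants per stirpes.
The estate is divided into 5 equal shares of 1/5 among Jamal, Rashida, Ibtisam, Amira, Maysoon.
Jamal is living and takes 1/5.
Rashida predeceased; the 1/5 allotted to Rashida's branch passes to Rashida's issue by representation.
Hamid is the sole taker at this level and receives the full 1/5.
Ibtisam predeceased; the 1/5 allotted to Ibtisam's branch passes to Ibtisam's issue by representation.
The 1/5 is divided into 2 equal shares of 1/10 among Hanan, Ghada.
Hanan is living and takes 1/10.
Ghada is living and takes 1/10.
Amira is living and takes 1/5.
Maysoon is living and takes 1/5.

Amira 1/5; Ghada 1/10; Hamid 1/5; Hanan 1/10; Jamal 1/5; Maysoon 1/5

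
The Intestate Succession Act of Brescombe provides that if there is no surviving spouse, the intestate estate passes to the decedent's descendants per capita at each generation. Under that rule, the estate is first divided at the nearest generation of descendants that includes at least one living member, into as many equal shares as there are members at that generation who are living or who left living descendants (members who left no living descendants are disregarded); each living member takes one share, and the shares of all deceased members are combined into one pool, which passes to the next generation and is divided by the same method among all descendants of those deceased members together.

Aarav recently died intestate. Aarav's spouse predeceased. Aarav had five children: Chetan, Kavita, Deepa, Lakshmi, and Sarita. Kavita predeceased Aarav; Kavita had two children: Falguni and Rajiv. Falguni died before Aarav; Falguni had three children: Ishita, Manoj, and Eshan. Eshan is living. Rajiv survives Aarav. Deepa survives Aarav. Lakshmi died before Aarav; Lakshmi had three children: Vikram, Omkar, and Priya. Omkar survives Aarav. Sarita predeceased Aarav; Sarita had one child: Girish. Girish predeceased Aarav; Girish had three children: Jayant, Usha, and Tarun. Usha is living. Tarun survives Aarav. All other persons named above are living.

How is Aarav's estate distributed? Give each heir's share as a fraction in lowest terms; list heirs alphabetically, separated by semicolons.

Chetan 1/5; Deepa 1/5; Eshan 1/30; Ishita 1/30; Jayant 1/30; Manoj 1/30; Omkar 1/10; Priya 1/10; Rajiv 1/10; Tarun 1/30; Usha 1/30; Vikram 1/10

There is no surviving spouse, so the entire estate passes to Aarav's descendants per capita at each generation.
At generation 1 (Chetan, Kavita, Deepa, Lakshmi, Sarita) there are 5 shares of (1)/5 = 1/5 each.
Living: Chetan and Deepa — each takes 1/5.
Deceased: Kavita, Lakshmi, and Sarita. Their combined 3/5 is pooled and carried to generation 2.
At generation 2 (Falguni, Rajiv, Vikram, Omkar, Priya, Girish) there are 6 shares of (3/5)/6 = 1/10 each.
Living: Rajiv, Vikram, Omkar, and Priya — each takes 1/10.
Deceased: Falguni and Girish. Their combined 1/5 is pooled and carried to generation 3.
At generation 3 (Ishita, Manoj, Eshan, Jayant, Usha, Tarun) there are 6 shares of (1/5)/6 = 1/30 each.
Living: Ishita, Manoj, Eshan, Jayant, Usha, and Tarun — each takes 1/30.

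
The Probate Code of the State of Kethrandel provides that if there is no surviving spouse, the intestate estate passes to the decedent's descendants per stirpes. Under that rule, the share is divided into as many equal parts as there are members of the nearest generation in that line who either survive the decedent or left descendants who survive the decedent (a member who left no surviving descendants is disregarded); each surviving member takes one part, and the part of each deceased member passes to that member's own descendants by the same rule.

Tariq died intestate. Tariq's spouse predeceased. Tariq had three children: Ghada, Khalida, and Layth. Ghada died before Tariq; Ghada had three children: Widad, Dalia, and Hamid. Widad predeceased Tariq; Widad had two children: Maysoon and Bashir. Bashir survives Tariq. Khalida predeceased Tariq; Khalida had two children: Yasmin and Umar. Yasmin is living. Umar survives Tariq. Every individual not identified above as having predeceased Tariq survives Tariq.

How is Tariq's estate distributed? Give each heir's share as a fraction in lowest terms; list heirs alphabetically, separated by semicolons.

There is no surviving spouse, so the entire estate passes to Tariq's descendants per stirpes.
The estate is divided into 3 equal shares of 1/3 among Ghada, Khalida, Layth.
Ghada predeceased; the 1/3 allotted to Ghada's branch passes to Ghada's issue by representation.
The 1/3 is divided into 3 equal shares of 1/9 among Widad, Dalia, Hamid.
Widad predeceased; the 1/9 allotted to Widad's branch passes to Widad's issue by representation.
The 1/9 is divided into 2 equal shares of 1/18 among Maysoon, Bashir.
Maysoon is living and takes 1/18.
Bashir is living and takes 1/18.
Dalia is living and takes 1/9.
Hamid is living and takes 1/9.
Khalida predeceased; the 1/3 allotted to Khalida's branch passes to Khalida's issue by representation.
The 1/3 is divided into 2 equal shares of 1/6 among Yasmin, Umar.
Yasmin is living and takes 1/6.
Umar is living and takes 1/6.
Layth is living and takes 1/3.

Bashir 1/18; Dalia 1/9; Hamid 1/9; Layth 1/3; Maysoon 1/18; Umar 1/6; Yasmin 1/6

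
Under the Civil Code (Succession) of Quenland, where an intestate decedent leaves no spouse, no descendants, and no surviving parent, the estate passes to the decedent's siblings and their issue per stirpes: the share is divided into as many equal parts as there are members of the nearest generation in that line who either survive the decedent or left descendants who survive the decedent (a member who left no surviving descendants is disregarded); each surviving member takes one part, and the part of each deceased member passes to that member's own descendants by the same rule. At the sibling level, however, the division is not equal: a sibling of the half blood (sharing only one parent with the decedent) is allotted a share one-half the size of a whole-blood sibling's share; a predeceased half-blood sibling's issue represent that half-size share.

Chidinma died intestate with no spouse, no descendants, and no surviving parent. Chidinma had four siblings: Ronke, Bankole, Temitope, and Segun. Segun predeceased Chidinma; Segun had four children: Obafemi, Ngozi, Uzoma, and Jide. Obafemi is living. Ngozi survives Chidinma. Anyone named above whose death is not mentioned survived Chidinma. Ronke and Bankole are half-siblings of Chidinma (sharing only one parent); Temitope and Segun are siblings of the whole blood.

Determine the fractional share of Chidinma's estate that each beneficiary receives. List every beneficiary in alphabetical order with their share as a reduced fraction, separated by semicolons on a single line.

Bankole 1/6; Jide 1/12; Ngozi 1/12; Obafemi 1/12; Ronke 1/6; Temitope 1/3; Uzoma 1/12

No spouse, descendants, or parent survives, so the estate passes to Chidinma's siblings per stirpes.
Half-blood siblings count for one-half the weight of whole-blood siblings at the initial division.
Dividing 1 in proportion to weights (total weight 3): Ronke (weight 1/2) → 1/6; Bankole (weight 1/2) → 1/6; Temitope (weight 1) → 1/3; Segun (weight 1) → 1/3.
Ronke is living and takes 1/6.
Bankole is living and takes 1/6.
Temitope is living and takes 1/3.
Segun predeceased; the 1/3 allotted to Segun's branch passes to Segun's issue by representation.
The 1/3 is divided into 4 equal shares of 1/12 among Obafemi, Ngozi, Uzoma, Jide.
Obafemi is living and takes 1/12.
Ngozi is living and takes 1/12.
Uzoma is living and takes 1/12.
Jide is living and takes 1/12.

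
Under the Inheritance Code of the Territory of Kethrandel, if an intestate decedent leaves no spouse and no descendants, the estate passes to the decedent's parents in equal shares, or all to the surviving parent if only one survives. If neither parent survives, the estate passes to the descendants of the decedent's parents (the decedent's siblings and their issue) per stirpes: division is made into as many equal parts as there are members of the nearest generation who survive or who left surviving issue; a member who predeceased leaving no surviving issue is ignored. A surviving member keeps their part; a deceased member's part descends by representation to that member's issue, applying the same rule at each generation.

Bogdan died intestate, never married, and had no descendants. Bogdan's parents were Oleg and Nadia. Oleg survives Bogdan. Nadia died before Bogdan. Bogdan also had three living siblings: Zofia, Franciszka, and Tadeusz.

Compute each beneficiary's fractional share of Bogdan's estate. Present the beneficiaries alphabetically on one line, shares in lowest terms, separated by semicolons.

Only one parent, Oleg, survives, so Oleg takes the entire estate. The siblings take nothing because a surviving parent has priority.

Oleg 1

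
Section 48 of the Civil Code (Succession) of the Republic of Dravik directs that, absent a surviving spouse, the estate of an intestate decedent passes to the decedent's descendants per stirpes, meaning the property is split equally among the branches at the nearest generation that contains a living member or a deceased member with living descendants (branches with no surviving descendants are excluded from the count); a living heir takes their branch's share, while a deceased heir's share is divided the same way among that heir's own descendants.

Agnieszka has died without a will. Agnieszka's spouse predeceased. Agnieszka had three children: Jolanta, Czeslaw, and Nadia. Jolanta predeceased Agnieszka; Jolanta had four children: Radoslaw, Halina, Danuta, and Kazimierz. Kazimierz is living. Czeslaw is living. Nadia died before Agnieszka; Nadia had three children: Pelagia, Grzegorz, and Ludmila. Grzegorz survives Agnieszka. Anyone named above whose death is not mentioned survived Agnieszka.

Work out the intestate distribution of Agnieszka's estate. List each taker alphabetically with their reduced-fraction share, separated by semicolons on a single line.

There is no surviving spouse, so the entire estate passes to Agnieszka's descendants per stirpes.
The estate is divided into 3 equal shares of 1/3 among Jolanta, Czeslaw, Nadia.
Jolanta predeceased; the 1/3 allotted to Jolanta's branch passes to Jolanta's issue by representation.
The 1/3 is divided into 4 equal shares of 1/12 among Radoslaw, Halina, Danuta, Kazimierz.
Radoslaw is living and takes 1/12.
Halina is living and takes 1/12.
Danuta is living and takes 1/12.
Kazimierz is living and takes 1/12.
Czeslaw is living and takes 1/3.
Nadia predeceased; the 1/3 allotted to Nadia's branch passes to Nadia's issue by representation.
The 1/3 is divided into 3 equal shares of 1/9 among Pelagia, Grzegorz, Ludmila.
Pelagia is living and takes 1/9.
Grzegorz is living and takes 1/9.
Ludmila is living and takes 1/9.

Czeslaw 1/3; Danuta 1/12; Grzegorz 1/9; Halina 1/12; Kazimierz 1/12; Ludmila 1/9; Pelagia 1/9; Radoslaw 1/12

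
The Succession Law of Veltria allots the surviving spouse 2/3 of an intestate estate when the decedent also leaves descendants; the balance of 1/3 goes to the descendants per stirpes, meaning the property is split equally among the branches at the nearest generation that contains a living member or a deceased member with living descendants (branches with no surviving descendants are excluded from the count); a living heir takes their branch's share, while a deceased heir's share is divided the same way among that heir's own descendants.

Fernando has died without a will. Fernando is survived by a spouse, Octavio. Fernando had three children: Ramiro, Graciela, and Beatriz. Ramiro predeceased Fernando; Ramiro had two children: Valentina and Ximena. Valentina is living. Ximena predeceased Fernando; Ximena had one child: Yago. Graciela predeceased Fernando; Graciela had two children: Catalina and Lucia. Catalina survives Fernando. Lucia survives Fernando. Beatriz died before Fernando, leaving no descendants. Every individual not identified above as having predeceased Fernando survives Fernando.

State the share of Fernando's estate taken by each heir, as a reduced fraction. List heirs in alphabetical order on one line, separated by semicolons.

Catalina 1/12; Lucia 1/12; Octavio 2/3; Valentina 1/12; Yago 1/12

Octavio, as surviving spouse, takes 2/3.
The remaining 1/3 passes to Fernando's descendants per stirpes.
Beatriz left no surviving issue, so that branch lapses and is disregarded.
The 1/3 is divided into 2 equal shares of 1/6 among Ramiro, Graciela.
Ramiro predeceased; the 1/6 allotted to Ramiro's branch passes to Ramiro's issue by representation.
The 1/6 is divided into 2 equal shares of 1/12 among Valentina, Ximena.
Valentina is living and takes 1/12.
Ximena predeceased; the 1/12 allotted to Ximena's branch passes to Ximena's issue by representation.
Yago is the sole taker at this level and receives the full 1/12.
Graciela predeceased; the 1/6 allotted to Graciela's branch passes to Graciela's issue by representation.
The 1/6 is divided into 2 equal shares of 1/12 among Catalina, Lucia.
Catalina is living and takes 1/12.
Lucia is living and takes 1/12.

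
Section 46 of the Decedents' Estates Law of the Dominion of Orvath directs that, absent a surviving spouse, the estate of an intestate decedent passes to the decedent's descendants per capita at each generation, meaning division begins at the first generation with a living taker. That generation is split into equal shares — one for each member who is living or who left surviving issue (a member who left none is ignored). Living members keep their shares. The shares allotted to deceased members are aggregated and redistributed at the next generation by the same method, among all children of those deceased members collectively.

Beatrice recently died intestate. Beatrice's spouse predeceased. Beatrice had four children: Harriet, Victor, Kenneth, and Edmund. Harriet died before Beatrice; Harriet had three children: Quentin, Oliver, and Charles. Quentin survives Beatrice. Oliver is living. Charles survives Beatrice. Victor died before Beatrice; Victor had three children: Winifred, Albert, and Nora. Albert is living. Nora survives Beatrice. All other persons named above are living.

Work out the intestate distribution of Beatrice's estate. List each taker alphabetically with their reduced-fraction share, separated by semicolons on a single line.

Albert 1/12; Charles 1/12; Edmund 1/4; Kenneth 1/4; Nora 1/12; Oliver 1/12; Quentin 1/12; Winifred 1/12

There is no surviving spouse, so the entire estate passes to Beatrice's descendants per capita at each generation.
At generation 1 (Harriet, Victor, Kenneth, Edmund) there are 4 shares of (1)/4 = 1/4 each.
Living: Kenneth and Edmund — each takes 1/4.
Deceased: Harriet and Victor. Their combined 1/2 is pooled and carried to generation 2.
At generation 2 (Quentin, Oliver, Charles, Winifred, Albert, Nora) there are 6 shares of (1/2)/6 = 1/12 each.
Living: Quentin, Oliver, Charles, Winifred, Albert, and Nora — each takes 1/12.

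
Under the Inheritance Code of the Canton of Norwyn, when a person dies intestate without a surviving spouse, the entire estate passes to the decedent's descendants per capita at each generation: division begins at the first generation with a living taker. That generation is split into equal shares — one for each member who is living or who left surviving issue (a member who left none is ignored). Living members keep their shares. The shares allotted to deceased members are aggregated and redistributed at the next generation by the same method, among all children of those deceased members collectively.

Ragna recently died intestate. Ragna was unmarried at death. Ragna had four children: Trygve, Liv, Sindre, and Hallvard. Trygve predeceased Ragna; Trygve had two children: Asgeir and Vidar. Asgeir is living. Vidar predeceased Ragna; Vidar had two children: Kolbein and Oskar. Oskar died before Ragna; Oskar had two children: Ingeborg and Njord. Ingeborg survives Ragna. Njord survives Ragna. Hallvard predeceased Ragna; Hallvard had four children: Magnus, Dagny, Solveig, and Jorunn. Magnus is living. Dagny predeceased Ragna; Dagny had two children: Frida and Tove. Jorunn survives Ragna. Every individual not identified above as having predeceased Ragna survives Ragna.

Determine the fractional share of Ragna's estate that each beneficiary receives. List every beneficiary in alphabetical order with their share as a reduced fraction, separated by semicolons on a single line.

There is no surviving spouse, so the entire estate passes to Ragna's descendants per capita at each generation.
At generation 1 (Trygve, Liv, Sindre, Hallvard) there are 4 shares of (1)/4 = 1/4 each.
Living: Liv and Sindre — each takes 1/4.
Deceased: Trygve and Hallvard. Their combined 1/2 is pooled and carried to generation 2.
At generation 2 (Asgeir, Vidar, Magnus, Dagny, Solveig, Jorunn) there are 6 shares of (1/2)/6 = 1/12 each.
Living: Asgeir, Magnus, Solveig, and Jorunn — each takes 1/12.
Deceased: Vidar and Dagny. Their combined 1/6 is pooled and carried to generation 3.
At generation 3 (Kolbein, Oskar, Frida, Tove) there are 4 shares of (1/6)/4 = 1/24 each.
Living: Kolbein, Frida, and Tove — each takes 1/24.
Deceased: Oskar. That 1/24 share is carried to generation 4.
At generation 4 (Ingeborg, Njord) there are 2 shares of (1/24)/2 = 1/48 each.
Living: Ingeborg and Njord — each takes 1/48.

Asgeir 1/12; Frida 1/24; Ingeborg 1/48; Jorunn 1/12; Kolbein 1/24; Liv 1/4; Magnus 1/12; Njord 1/48; Sindre 1/4; Solveig 1/12; Tove 1/24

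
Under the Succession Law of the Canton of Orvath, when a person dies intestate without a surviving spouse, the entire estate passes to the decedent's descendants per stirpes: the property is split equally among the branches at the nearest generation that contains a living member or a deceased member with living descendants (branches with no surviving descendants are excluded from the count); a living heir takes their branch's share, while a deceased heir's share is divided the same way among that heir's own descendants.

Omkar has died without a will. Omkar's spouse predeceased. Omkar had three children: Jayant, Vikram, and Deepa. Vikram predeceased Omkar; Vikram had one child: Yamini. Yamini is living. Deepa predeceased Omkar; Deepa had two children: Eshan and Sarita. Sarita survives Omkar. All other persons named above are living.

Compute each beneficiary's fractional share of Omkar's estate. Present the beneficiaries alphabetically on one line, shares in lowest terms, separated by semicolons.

Eshan 1/6; Jayant 1/3; Sarita 1/6; Yamini 1/3

There is no surviving spouse, so the entire estate passes to Omkar's descendants per stirpes.
The estate is divided into 3 equal shares of 1/3 among Jayant, Vikram, Deepa.
Jayant is living and takes 1/3.
Vikram predeceased; the 1/3 allotted to Vikram's branch passes to Vikram's issue by representation.
Yamini is the sole taker at this level and receives the full 1/3.
Deepa predeceased; the 1/3 allotted to Deepa's branch passes to Deepa's issue by representation.
The 1/3 is divided into 2 equal shares of 1/6 among Eshan, Sarita.
Eshan is living and takes 1/6.
Sarita is living and takes 1/6.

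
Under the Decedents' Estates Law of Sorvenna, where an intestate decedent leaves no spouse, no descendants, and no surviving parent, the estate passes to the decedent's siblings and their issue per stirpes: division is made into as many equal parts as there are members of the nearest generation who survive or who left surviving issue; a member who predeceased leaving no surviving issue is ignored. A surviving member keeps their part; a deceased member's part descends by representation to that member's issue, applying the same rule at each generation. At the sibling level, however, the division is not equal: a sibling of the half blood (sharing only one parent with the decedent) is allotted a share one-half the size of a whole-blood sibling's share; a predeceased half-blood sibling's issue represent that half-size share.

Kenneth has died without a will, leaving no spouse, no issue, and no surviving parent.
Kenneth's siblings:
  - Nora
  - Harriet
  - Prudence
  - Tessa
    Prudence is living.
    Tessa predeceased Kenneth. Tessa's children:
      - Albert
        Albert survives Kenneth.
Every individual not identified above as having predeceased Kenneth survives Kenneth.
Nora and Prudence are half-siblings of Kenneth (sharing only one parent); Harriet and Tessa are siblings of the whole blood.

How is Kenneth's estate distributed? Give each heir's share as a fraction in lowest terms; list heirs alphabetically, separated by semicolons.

Albert 1/3; Harriet 1/3; Nora 1/6; Prudence 1/6

No spouse, descendants, or parent survives, so the estate passes to Kenneth's siblings per stirpes.
Half-blood siblings count for one-half the weight of whole-blood siblings at the initial division.
Dividing 1 in proportion to weights (total weight 3): Nora (weight 1/2) → 1/6; Harriet (weight 1) → 1/3; Prudence (weight 1/2) → 1/6; Tessa (weight 1) → 1/3.
Nora is living and takes 1/6.
Harriet is living and takes 1/3.
Prudence is living and takes 1/6.
Tessa predeceased; the 1/3 allotted to Tessa's branch passes to Tessa's issue by representation.
Albert is the sole taker at this level and receives the full 1/3.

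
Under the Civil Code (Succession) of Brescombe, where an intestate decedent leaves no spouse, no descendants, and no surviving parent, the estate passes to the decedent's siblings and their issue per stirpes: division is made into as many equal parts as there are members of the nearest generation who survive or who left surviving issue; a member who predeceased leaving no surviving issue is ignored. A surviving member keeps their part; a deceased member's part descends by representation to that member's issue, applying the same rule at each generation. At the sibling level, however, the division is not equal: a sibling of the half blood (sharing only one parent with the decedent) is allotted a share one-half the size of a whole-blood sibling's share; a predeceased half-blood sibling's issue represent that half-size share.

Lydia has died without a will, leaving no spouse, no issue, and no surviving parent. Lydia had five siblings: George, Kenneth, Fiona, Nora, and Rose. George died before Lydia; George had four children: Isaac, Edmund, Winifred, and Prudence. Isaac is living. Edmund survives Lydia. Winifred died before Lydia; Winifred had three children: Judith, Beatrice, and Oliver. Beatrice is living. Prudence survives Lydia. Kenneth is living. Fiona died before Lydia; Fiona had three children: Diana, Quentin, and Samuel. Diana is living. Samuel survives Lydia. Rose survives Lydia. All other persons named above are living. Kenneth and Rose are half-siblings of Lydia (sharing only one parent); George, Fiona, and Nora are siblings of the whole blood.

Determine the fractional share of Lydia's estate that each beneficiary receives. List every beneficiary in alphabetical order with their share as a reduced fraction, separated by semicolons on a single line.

No spouse, descendants, or parent survives, so the estate passes to Lydia's siblings per stirpes.
Half-blood siblings count for one-half the weight of whole-blood siblings at the initial division.
Dividing 1 in proportion to weights (total weight 4): George (weight 1) → 1/4; Kenneth (weight 1/2) → 1/8; Fiona (weight 1) → 1/4; Nora (weight 1) → 1/4; Rose (weight 1/2) → 1/8.
George predeceased; the 1/4 allotted to George's branch passes to George's issue by representation.
The 1/4 is divided into 4 equal shares of 1/16 among Isaac, Edmund, Winifred, Prudence.
Isaac is living and takes 1/16.
Edmund is living and takes 1/16.
Winifred predeceased; the 1/16 allotted to Winifred's branch passes to Winifred's issue by representation.
The 1/16 is divided into 3 equal shares of 1/48 among Judith, Beatrice, Oliver.
Judith is living and takes 1/48.
Beatrice is living and takes 1/48.
Oliver is living and takes 1/48.
Prudence is living and takes 1/16.
Kenneth is living and takes 1/8.
Fiona predeceased; the 1/4 allotted to Fiona's branch passes to Fiona's issue by representation.
The 1/4 is divided into 3 equal shares of 1/12 among Diana, Quentin, Samuel.
Diana is living and takes 1/12.
Quentin is living and takes 1/12.
Samuel is living and takes 1/12.
Nora is living and takes 1/4.
Rose is living and takes 1/8.

Beatrice 1/48; Diana 1/12; Edmund 1/16; Isaac 1/16; Judith 1/48; Kenneth 1/8; Nora 1/4; Oliver 1/48; Prudence 1/16; Quentin 1/12; Rose 1/8; Samuel 1/12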